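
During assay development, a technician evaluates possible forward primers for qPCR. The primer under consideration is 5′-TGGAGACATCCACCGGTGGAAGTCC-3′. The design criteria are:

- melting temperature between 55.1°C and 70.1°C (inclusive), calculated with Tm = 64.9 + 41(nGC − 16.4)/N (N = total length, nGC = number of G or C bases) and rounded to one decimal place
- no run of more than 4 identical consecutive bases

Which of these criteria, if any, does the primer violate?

Base counts: A=6, T=4, G=8, C=7 (length 25).
Tm: Tm = 64.9 + 41·(15 − 16.4)/25 = 62.6°C ✓
homopolymer run: longest run = 2 ✓

Meets all criteria.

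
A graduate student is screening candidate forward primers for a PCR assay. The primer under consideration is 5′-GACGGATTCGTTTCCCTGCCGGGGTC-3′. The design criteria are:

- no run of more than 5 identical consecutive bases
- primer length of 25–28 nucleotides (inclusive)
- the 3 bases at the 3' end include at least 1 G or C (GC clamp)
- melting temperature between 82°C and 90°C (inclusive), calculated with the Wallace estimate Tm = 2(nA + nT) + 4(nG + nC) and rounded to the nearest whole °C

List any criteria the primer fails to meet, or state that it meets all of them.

Base counts: A=2, T=7, G=9, C=8 (length 26).
homopolymer run: longest run = 4 ✓
length: length 26 ✓
GC clamp: 3' end GTC has 2 G/C ✓
Tm: Tm = 2·9 + 4·17 = 86°C ✓

Meets all criteria.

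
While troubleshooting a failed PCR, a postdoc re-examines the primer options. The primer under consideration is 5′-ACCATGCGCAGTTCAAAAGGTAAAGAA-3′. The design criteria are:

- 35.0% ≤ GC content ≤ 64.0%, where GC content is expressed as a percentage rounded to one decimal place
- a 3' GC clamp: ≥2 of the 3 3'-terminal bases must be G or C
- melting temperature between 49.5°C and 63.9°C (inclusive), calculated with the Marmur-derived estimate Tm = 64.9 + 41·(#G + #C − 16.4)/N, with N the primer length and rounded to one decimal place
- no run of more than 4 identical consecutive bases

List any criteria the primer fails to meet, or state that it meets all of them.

Base counts: A=12, T=4, G=6, C=5 (length 27).
GC content: GC 11/27 = 40.7% ✓
GC clamp: 3' end GAA has 1 G/C, need ≥2 ✗
Tm: Tm = 64.9 + 41·(11 − 16.4)/27 = 56.7°C ✓
homopolymer run: longest run = 4 ✓

Fails: GC clamp.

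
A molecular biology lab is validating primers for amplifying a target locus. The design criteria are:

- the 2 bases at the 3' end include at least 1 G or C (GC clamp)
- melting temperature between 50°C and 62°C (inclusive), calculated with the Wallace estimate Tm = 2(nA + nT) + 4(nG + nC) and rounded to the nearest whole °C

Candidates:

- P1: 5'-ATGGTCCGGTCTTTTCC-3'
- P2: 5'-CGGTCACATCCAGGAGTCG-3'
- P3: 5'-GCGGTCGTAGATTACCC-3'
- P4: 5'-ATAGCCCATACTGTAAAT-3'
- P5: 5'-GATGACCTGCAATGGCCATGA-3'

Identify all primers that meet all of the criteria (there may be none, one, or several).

P1 (17 nt, A=1 T=7 G=4 C=5): 3' end CC has 2 G/C ✓; Tm = 2·8 + 4·9 = 52°C ✓ — passes.
P2 (19 nt, A=4 T=3 G=6 C=6): 3' end CG has 2 G/C ✓; Tm = 2·7 + 4·12 = 62°C ✓ — passes.
P3 (17 nt, A=3 T=4 G=5 C=5): 3' end CC has 2 G/C ✓; Tm = 2·7 + 4·10 = 54°C ✓ — passes.
P4 (18 nt, A=7 T=5 G=2 C=4): 3' end AT has 0 G/C, need ≥1 ✗; Tm = 2·12 + 4·6 = 48°C, outside 50–62°C ✗ — fails.
P5 (21 nt, A=6 T=4 G=6 C=5): 3' end GA has 1 G/C ✓; Tm = 2·10 + 4·11 = 64°C, outside 50–62°C ✗ — fails.

P1, P2 and P3.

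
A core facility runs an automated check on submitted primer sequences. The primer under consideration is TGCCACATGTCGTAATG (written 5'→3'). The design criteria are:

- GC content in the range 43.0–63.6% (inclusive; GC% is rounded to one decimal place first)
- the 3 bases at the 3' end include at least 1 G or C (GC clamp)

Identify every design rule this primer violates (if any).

Base counts: A=4, T=5, G=4, C=4 (length 17).
GC content: GC 8/17 = 47.1% ✓
GC clamp: 3' end ATG has 1 G/C ✓

Meets all criteria.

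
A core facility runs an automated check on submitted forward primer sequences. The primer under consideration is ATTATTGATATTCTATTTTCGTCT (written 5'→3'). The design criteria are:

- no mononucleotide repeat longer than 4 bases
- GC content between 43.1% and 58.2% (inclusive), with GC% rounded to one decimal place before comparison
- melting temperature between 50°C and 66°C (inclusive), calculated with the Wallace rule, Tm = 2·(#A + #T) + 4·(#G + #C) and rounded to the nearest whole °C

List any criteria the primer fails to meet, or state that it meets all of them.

Base counts: A=5, T=14, G=2, C=3 (length 24).
homopolymer run: longest run = 4 ✓
GC content: GC 5/24 = 20.8%, outside 43.1–58.2% ✗
Tm: Tm = 2·19 + 4·5 = 58°C ✓

Fails: GC content.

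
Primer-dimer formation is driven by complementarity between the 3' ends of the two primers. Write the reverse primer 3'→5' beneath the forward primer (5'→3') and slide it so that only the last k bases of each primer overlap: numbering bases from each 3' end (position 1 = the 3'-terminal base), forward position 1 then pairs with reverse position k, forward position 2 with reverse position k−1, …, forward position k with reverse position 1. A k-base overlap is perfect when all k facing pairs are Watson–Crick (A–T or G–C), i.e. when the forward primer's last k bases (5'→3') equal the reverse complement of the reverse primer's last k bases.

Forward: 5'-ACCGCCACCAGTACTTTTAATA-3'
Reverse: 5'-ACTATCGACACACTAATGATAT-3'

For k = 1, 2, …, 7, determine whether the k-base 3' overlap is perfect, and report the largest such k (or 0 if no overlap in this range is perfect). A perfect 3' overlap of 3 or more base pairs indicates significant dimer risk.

Longest perfect overlap: 3 complementary base pairs; significant dimer risk (threshold 3).

Last 7 bases (5'→3') — forward …TTTAATA, reverse …ATGATAT.
Reverse complement of the reverse primer's last 7 bases: ATATCAT; its first k bases are the reverse complement of the reverse primer's last k bases, so a perfect k-base overlap needs the forward primer's last k bases to equal them.
Comparing (forward last k vs required): k=1: A vs A ✓; k=2: TA vs AT ✗; k=3: ATA vs ATA ✓; k=4: AATA vs ATAT ✗; k=5: TAATA vs ATATC ✗; k=6: TTAATA vs ATATCA ✗; k=7: TTTAATA vs ATATCAT ✗.
Perfect overlaps at k = 1, 3; the largest is 3.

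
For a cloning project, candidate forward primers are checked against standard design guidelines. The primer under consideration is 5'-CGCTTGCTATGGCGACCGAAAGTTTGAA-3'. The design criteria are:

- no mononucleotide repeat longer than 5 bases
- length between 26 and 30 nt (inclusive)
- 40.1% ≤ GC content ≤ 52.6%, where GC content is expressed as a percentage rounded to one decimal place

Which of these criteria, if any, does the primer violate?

Meets all criteria.

Base counts: A=7, T=7, G=8, C=6 (length 28).
homopolymer run: longest run = 3 ✓
length: length 28 ✓
GC content: GC 14/28 = 50.0% ✓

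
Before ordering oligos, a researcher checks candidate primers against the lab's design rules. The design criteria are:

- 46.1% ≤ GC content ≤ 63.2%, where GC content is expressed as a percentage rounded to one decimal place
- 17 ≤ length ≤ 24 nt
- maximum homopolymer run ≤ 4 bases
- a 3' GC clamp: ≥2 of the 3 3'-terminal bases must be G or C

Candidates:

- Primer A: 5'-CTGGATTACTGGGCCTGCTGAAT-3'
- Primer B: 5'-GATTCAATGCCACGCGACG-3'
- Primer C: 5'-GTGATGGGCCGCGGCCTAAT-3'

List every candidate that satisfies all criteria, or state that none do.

Primer B only.

Primer A (23 nt, A=4 T=7 G=7 C=5): GC 12/23 = 52.2% ✓; length 23 ✓; longest run = 3 ✓; 3' end AAT has 0 G/C, need ≥2 ✗ — fails.
Primer B (19 nt, A=5 T=3 G=5 C=6): GC 11/19 = 57.9% ✓; length 19 ✓; longest run = 2 ✓; 3' end ACG has 2 G/C ✓ — passes.
Primer C (20 nt, A=3 T=4 G=8 C=5): GC 13/20 = 65.0%, outside 46.1–63.2% ✗; length 20 ✓; longest run = 3 ✓; 3' end AAT has 0 G/C, need ≥2 ✗ — fails.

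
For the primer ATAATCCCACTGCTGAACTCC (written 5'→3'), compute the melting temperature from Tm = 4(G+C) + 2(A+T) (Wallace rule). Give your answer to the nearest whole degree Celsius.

Base counts: A=6, T=5, G=2, C=8 (length 21).
Tm = 2·(6+5) + 4·(2+8) = 2·11 + 4·10 = 22 + 40 = 62°C.

62°C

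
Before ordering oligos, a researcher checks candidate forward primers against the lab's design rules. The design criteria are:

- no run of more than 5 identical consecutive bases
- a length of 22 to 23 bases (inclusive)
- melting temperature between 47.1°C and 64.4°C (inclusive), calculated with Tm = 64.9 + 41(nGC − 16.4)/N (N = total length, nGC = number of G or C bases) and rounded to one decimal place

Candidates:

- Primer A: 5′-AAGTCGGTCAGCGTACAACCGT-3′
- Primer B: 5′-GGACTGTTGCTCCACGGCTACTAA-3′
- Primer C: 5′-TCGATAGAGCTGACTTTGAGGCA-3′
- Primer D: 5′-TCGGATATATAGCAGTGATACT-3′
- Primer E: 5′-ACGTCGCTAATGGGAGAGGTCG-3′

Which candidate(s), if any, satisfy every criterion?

Primer A (22 nt, A=6 T=4 G=6 C=6): longest run = 2 ✓; length 22 ✓; Tm = 64.9 + 41·(12 − 16.4)/22 = 56.7°C ✓ — passes.
Primer B (24 nt, A=5 T=6 G=6 C=7): longest run = 2 ✓; length 24, outside 22–23 ✗; Tm = 64.9 + 41·(13 − 16.4)/24 = 59.1°C ✓ — fails.
Primer C (23 nt, A=6 T=6 G=7 C=4): longest run = 3 ✓; length 23 ✓; Tm = 64.9 + 41·(11 − 16.4)/23 = 55.3°C ✓ — passes.
Primer D (22 nt, A=7 T=7 G=5 C=3): longest run = 2 ✓; length 22 ✓; Tm = 64.9 + 41·(8 − 16.4)/22 = 49.2°C ✓ — passes.
Primer E (22 nt, A=5 T=4 G=9 C=4): longest run = 3 ✓; length 22 ✓; Tm = 64.9 + 41·(13 − 16.4)/22 = 58.6°C ✓ — passes.

Primer A, Primer C, Primer D and Primer E.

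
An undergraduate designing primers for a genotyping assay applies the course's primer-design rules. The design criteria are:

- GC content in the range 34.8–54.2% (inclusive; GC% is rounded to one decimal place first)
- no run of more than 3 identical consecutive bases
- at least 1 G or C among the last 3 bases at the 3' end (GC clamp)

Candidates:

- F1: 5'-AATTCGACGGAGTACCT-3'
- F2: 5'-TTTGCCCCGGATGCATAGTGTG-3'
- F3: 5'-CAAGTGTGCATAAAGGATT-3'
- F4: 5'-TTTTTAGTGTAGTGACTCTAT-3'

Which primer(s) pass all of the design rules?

F1 only.

F1 (17 nt, A=5 T=4 G=4 C=4): GC 8/17 = 47.1% ✓; longest run = 2 ✓; 3' end CCT has 2 G/C ✓ — passes.
F2 (22 nt, A=3 T=7 G=7 C=5): GC 12/22 = 54.5%, outside 34.8–54.2% ✗; longest run = 4, exceeds 3 ✗; 3' end GTG has 2 G/C ✓ — fails.
F3 (19 nt, A=7 T=5 G=5 C=2): GC 7/19 = 36.8% ✓; longest run = 3 ✓; 3' end ATT has 0 G/C, need ≥1 ✗ — fails.
F4 (21 nt, A=4 T=11 G=4 C=2): GC 6/21 = 28.6%, outside 34.8–54.2% ✗; longest run = 5, exceeds 3 ✗; 3' end TAT has 0 G/C, need ≥1 ✗ — fails.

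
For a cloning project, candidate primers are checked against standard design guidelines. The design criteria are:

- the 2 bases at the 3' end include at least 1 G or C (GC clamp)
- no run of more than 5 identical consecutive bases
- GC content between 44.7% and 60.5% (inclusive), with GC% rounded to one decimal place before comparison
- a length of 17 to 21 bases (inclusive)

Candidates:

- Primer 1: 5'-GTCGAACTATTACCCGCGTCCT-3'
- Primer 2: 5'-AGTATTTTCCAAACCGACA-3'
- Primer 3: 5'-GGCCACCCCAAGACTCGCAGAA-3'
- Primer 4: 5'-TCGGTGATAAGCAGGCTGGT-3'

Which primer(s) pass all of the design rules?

Primer 4 only.

Primer 1 (22 nt, A=4 T=6 G=4 C=8): 3' end CT has 1 G/C ✓; longest run = 3 ✓; GC 12/22 = 54.5% ✓; length 22, outside 17–21 ✗ — fails.
Primer 2 (19 nt, A=7 T=5 G=2 C=5): 3' end CA has 1 G/C ✓; longest run = 4 ✓; GC 7/19 = 36.8%, outside 44.7–60.5% ✗; length 19 ✓ — fails.
Primer 3 (22 nt, A=7 T=1 G=5 C=9): 3' end AA has 0 G/C, need ≥1 ✗; longest run = 4 ✓; GC 14/22 = 63.6%, outside 44.7–60.5% ✗; length 22, outside 17–21 ✗ — fails.
Primer 4 (20 nt, A=4 T=5 G=8 C=3): 3' end GT has 1 G/C ✓; longest run = 2 ✓; GC 11/20 = 55.0% ✓; length 20 ✓ — passes.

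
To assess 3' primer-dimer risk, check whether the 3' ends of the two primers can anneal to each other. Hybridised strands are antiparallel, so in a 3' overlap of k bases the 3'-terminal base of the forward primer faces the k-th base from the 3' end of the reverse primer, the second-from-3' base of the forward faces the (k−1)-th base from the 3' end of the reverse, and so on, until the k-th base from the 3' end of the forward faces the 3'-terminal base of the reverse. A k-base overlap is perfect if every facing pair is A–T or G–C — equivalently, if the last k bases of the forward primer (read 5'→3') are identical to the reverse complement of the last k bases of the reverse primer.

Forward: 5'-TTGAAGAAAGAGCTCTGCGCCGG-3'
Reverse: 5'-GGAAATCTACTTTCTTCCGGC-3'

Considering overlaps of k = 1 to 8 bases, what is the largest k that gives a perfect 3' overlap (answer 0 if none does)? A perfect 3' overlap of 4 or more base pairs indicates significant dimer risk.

Longest perfect overlap: 5 complementary base pairs; significant dimer risk (threshold 4).

Last 8 bases (5'→3') — forward …TGCGCCGG, reverse …CTTCCGGC.
Reverse complement of the reverse primer's last 8 bases: GCCGGAAG; its first k bases are the reverse complement of the reverse primer's last k bases, so a perfect k-base overlap needs the forward primer's last k bases to equal them.
Comparing (forward last k vs required): k=1: G vs G ✓; k=2: GG vs GC ✗; k=3: CGG vs GCC ✗; k=4: CCGG vs GCCG ✗; k=5: GCCGG vs GCCGG ✓; k=6: CGCCGG vs GCCGGA ✗; k=7: GCGCCGG vs GCCGGAA ✗; k=8: TGCGCCGG vs GCCGGAAG ✗.
Perfect overlaps at k = 1, 5; the largest is 5.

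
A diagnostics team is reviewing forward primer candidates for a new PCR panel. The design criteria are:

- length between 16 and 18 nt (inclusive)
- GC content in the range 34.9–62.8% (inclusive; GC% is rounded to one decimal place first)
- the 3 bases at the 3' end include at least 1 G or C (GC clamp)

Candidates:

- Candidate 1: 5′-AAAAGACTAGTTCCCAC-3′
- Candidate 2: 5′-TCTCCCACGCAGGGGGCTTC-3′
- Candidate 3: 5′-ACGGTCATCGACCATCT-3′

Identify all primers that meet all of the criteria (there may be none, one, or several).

Candidate 1 (17 nt, A=7 T=3 G=2 C=5): length 17 ✓; GC 7/17 = 41.2% ✓; 3' end CAC has 2 G/C ✓ — passes.
Candidate 2 (20 nt, A=2 T=4 G=6 C=8): length 20, outside 16–18 ✗; GC 14/20 = 70.0%, outside 34.9–62.8% ✗; 3' end TTC has 1 G/C ✓ — fails.
Candidate 3 (17 nt, A=4 T=4 G=3 C=6): length 17 ✓; GC 9/17 = 52.9% ✓; 3' end TCT has 1 G/C ✓ — passes.

Candidate 1 and Candidate 3.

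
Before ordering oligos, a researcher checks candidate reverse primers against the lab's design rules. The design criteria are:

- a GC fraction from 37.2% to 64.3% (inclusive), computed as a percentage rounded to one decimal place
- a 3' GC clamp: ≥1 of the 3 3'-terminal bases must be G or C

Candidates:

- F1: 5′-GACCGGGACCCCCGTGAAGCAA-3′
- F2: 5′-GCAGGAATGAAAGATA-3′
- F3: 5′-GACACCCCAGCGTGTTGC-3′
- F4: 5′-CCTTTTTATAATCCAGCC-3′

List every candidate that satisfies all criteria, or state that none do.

F1 (22 nt, A=6 T=1 G=7 C=8): GC 15/22 = 68.2%, outside 37.2–64.3% ✗; 3' end CAA has 1 G/C ✓ — fails.
F2 (16 nt, A=8 T=2 G=5 C=1): GC 6/16 = 37.5% ✓; 3' end ATA has 0 G/C, need ≥1 ✗ — fails.
F3 (18 nt, A=3 T=3 G=5 C=7): GC 12/18 = 66.7%, outside 37.2–64.3% ✗; 3' end TGC has 2 G/C ✓ — fails.
F4 (18 nt, A=4 T=7 G=1 C=6): GC 7/18 = 38.9% ✓; 3' end GCC has 3 G/C ✓ — passes.

F4 only.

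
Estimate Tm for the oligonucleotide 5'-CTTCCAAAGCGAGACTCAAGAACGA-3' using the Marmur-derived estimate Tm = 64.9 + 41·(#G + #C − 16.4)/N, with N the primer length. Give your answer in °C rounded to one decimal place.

Base counts: A=10, T=3, G=5, C=7; G+C = 12, N = 25.
Tm = 64.9 + 41·(12 − 16.4)/25 = 64.9 + -180.40/25 = 57.7°C.

57.7°C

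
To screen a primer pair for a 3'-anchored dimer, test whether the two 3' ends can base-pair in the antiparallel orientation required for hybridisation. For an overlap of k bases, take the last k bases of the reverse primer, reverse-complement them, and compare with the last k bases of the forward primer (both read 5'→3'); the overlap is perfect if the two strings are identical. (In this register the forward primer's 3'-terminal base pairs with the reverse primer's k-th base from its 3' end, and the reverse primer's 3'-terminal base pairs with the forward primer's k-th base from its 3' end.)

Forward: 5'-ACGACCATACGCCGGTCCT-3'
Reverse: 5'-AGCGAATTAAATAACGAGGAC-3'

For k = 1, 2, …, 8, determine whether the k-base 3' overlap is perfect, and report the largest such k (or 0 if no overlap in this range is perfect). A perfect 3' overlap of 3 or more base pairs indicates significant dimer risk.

Longest perfect overlap: 5 complementary base pairs; significant dimer risk (threshold 3).

Last 8 bases (5'→3') — forward …CCGGTCCT, reverse …ACGAGGAC.
Reverse complement of the reverse primer's last 8 bases: GTCCTCGT; its first k bases are the reverse complement of the reverse primer's last k bases, so a perfect k-base overlap needs the forward primer's last k bases to equal them.
Comparing (forward last k vs required): k=1: T vs G ✗; k=2: CT vs GT ✗; k=3: CCT vs GTC ✗; k=4: TCCT vs GTCC ✗; k=5: GTCCT vs GTCCT ✓; k=6: GGTCCT vs GTCCTC ✗; k=7: CGGTCCT vs GTCCTCG ✗; k=8: CCGGTCCT vs GTCCTCGT ✗.
Only k = 5 is perfect, so the longest perfect 3' overlap is 5.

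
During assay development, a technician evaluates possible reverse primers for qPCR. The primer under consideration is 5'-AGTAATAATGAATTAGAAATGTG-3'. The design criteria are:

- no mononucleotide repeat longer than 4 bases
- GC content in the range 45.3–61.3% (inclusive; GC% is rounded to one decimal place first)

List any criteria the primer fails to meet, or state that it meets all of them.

Fails: GC content.

Base counts: A=11, T=7, G=5, C=0 (length 23).
homopolymer run: longest run = 3 ✓
GC content: GC 5/23 = 21.7%, outside 45.3–61.3% ✗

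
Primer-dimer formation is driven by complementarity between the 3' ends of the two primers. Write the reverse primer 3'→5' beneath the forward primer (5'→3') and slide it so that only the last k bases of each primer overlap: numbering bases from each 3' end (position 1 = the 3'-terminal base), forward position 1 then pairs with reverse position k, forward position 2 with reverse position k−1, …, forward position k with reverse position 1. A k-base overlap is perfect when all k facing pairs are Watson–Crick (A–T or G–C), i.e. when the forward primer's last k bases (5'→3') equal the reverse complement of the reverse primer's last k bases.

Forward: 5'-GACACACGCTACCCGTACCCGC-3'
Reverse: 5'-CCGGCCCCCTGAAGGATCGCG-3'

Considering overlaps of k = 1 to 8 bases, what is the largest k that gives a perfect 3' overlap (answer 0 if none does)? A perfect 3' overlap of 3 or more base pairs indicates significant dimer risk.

Longest perfect overlap: 3 complementary base pairs; significant dimer risk (threshold 3).

Last 8 bases (5'→3') — forward …GTACCCGC, reverse …GGATCGCG.
Reverse complement of the reverse primer's last 8 bases: CGCGATCC; its first k bases are the reverse complement of the reverse primer's last k bases, so a perfect k-base overlap needs the forward primer's last k bases to equal them.
Comparing (forward last k vs required): k=1: C vs C ✓; k=2: GC vs CG ✗; k=3: CGC vs CGC ✓; k=4: CCGC vs CGCG ✗; k=5: CCCGC vs CGCGA ✗; k=6: ACCCGC vs CGCGAT ✗; k=7: TACCCGC vs CGCGATC ✗; k=8: GTACCCGC vs CGCGATCC ✗.
Perfect overlaps at k = 1, 3; the largest is 3.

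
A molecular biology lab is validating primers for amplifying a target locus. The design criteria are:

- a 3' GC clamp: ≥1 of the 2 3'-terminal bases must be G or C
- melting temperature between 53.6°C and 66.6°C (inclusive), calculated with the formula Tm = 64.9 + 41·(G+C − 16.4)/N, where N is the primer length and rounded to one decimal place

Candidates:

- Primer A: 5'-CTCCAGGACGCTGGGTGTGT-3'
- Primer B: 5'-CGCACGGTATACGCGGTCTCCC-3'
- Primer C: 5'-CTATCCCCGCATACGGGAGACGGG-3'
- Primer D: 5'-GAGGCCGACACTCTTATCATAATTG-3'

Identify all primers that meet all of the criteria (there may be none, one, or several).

Primer A, Primer B, Primer C and Primer D.

Primer A (20 nt, A=2 T=5 G=8 C=5): 3' end GT has 1 G/C ✓; Tm = 64.9 + 41·(13 − 16.4)/20 = 57.9°C ✓ — passes.
Primer B (22 nt, A=3 T=4 G=6 C=9): 3' end CC has 2 G/C ✓; Tm = 64.9 + 41·(15 − 16.4)/22 = 62.3°C ✓ — passes.
Primer C (24 nt, A=5 T=3 G=8 C=8): 3' end GG has 2 G/C ✓; Tm = 64.9 + 41·(16 − 16.4)/24 = 64.2°C ✓ — passes.
Primer D (25 nt, A=7 T=7 G=5 C=6): 3' end TG has 1 G/C ✓; Tm = 64.9 + 41·(11 − 16.4)/25 = 56.0°C ✓ — passes.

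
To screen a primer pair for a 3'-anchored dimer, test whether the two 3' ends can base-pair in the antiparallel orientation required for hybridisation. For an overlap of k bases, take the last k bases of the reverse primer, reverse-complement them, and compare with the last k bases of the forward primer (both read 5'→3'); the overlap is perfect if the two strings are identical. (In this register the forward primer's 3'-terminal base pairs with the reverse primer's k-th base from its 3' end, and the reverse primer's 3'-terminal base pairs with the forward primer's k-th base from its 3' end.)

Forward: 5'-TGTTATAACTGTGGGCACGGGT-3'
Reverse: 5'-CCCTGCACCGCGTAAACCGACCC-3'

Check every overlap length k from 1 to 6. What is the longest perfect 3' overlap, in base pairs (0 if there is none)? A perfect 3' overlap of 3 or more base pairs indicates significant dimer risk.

Last 6 bases (5'→3') — forward …ACGGGT, reverse …CGACCC.
Reverse complement of the reverse primer's last 6 bases: GGGTCG; its first k bases are the reverse complement of the reverse primer's last k bases, so a perfect k-base overlap needs the forward primer's last k bases to equal them.
Comparing (forward last k vs required): k=1: T vs G ✗; k=2: GT vs GG ✗; k=3: GGT vs GGG ✗; k=4: GGGT vs GGGT ✓; k=5: CGGGT vs GGGTC ✗; k=6: ACGGGT vs GGGTCG ✗.
Only k = 4 is perfect, so the longest perfect 3' overlap is 4.

Longest perfect overlap: 4 complementary base pairs; significant dimer risk (threshold 3).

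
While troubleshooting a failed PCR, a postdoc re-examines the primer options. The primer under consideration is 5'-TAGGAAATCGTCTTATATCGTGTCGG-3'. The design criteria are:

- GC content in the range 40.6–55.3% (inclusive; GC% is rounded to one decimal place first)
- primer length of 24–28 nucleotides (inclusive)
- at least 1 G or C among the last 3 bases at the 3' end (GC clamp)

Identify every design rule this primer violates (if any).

Meets all criteria.

Base counts: A=6, T=9, G=7, C=4 (length 26).
GC content: GC 11/26 = 42.3% ✓
length: length 26 ✓
GC clamp: 3' end CGG has 3 G/C ✓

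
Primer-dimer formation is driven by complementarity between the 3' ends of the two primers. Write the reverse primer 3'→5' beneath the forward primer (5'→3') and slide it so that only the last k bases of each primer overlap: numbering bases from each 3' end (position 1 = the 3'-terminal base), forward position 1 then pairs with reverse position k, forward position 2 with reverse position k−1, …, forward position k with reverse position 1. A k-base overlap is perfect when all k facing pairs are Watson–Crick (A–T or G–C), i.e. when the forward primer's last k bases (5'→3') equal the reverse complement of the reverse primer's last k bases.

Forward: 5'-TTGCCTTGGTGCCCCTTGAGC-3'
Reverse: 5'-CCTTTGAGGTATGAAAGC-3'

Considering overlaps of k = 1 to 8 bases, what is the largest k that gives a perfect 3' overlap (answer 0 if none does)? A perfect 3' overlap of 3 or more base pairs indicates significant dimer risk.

Longest perfect overlap: 2 complementary base pairs; below the dimer-risk threshold (threshold 3).

Last 8 bases (5'→3') — forward …CCTTGAGC, reverse …ATGAAAGC.
Reverse complement of the reverse primer's last 8 bases: GCTTTCAT; its first k bases are the reverse complement of the reverse primer's last k bases, so a perfect k-base overlap needs the forward primer's last k bases to equal them.
Comparing (forward last k vs required): k=1: C vs G ✗; k=2: GC vs GC ✓; k=3: AGC vs GCT ✗; k=4: GAGC vs GCTT ✗; k=5: TGAGC vs GCTTT ✗; k=6: TTGAGC vs GCTTTC ✗; k=7: CTTGAGC vs GCTTTCA ✗; k=8: CCTTGAGC vs GCTTTCAT ✗.
Only k = 2 is perfect, so the longest perfect 3' overlap is 2.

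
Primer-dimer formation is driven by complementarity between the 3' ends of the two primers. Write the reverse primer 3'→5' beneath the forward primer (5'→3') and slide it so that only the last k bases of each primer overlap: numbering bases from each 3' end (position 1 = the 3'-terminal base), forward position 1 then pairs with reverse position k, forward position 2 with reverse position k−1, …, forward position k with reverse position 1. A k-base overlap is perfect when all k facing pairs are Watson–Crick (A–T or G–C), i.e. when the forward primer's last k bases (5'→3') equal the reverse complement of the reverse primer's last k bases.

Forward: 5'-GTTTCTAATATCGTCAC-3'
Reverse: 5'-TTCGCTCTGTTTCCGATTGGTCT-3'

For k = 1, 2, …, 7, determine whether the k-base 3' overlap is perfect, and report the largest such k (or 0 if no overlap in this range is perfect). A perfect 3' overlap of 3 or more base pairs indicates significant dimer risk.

Last 7 bases (5'→3') — forward …TCGTCAC, reverse …TTGGTCT.
Reverse complement of the reverse primer's last 7 bases: AGACCAA; its first k bases are the reverse complement of the reverse primer's last k bases, so a perfect k-base overlap needs the forward primer's last k bases to equal them.
Comparing (forward last k vs required): k=1: C vs A ✗; k=2: AC vs AG ✗; k=3: CAC vs AGA ✗; k=4: TCAC vs AGAC ✗; k=5: GTCAC vs AGACC ✗; k=6: CGTCAC vs AGACCA ✗; k=7: TCGTCAC vs AGACCAA ✗.
No overlap length from 1 to 7 is perfect, so the longest perfect 3' overlap is 0.

Longest perfect overlap: 0 complementary base pairs; below the dimer-risk threshold (threshold 3).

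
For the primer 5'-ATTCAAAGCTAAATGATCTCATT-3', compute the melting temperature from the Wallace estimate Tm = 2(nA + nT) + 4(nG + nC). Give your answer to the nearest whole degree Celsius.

58°C

Base counts: A=9, T=8, G=2, C=4 (length 23).
Tm = 2·(9+8) + 4·(2+4) = 2·17 + 4·6 = 34 + 24 = 58°C.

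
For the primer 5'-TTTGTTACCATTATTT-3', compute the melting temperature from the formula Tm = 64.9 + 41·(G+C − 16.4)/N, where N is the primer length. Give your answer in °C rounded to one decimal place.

Base counts: A=3, T=10, G=1, C=2; G+C = 3, N = 16.
Tm = 64.9 + 41·(3 − 16.4)/16 = 64.9 + -549.40/16 = 30.6°C.

30.6°C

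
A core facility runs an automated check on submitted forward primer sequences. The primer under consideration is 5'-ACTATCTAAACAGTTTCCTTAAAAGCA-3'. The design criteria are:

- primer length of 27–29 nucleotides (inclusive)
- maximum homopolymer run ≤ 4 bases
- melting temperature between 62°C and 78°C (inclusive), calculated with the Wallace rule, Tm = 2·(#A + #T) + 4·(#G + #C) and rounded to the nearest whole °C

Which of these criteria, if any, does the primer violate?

Base counts: A=11, T=8, G=2, C=6 (length 27).
length: length 27 ✓
homopolymer run: longest run = 4 ✓
Tm: Tm = 2·19 + 4·8 = 70°C ✓

Meets all criteria.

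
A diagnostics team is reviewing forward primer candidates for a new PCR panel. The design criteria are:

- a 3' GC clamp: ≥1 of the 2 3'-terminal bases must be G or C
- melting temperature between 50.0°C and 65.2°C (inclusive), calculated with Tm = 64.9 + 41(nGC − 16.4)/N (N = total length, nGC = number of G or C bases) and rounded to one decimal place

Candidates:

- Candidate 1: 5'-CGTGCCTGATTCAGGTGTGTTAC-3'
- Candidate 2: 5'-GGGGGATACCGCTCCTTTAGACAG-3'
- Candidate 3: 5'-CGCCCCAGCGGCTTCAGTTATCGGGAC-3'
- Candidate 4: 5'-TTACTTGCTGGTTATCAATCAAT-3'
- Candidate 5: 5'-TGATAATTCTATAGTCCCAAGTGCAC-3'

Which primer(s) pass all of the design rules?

Candidate 1 (23 nt, A=3 T=8 G=7 C=5): 3' end AC has 1 G/C ✓; Tm = 64.9 + 41·(12 − 16.4)/23 = 57.1°C ✓ — passes.
Candidate 2 (24 nt, A=5 T=5 G=8 C=6): 3' end AG has 1 G/C ✓; Tm = 64.9 + 41·(14 − 16.4)/24 = 60.8°C ✓ — passes.
Candidate 3 (27 nt, A=4 T=5 G=8 C=10): 3' end AC has 1 G/C ✓; Tm = 64.9 + 41·(18 − 16.4)/27 = 67.3°C, outside 50.0–65.2°C ✗ — fails.
Candidate 4 (23 nt, A=6 T=10 G=3 C=4): 3' end AT has 0 G/C, need ≥1 ✗; Tm = 64.9 + 41·(7 − 16.4)/23 = 48.1°C, outside 50.0–65.2°C ✗ — fails.
Candidate 5 (26 nt, A=8 T=8 G=4 C=6): 3' end AC has 1 G/C ✓; Tm = 64.9 + 41·(10 − 16.4)/26 = 54.8°C ✓ — passes.

Candidate 1, Candidate 2 and Candidate 5.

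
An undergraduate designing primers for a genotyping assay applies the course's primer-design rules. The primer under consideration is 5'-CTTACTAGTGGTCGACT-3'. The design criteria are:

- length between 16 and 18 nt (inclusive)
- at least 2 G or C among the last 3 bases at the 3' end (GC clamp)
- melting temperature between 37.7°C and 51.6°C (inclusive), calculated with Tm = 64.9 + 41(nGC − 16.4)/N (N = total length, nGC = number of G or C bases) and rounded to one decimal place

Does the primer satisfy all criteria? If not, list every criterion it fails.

Base counts: A=3, T=6, G=4, C=4 (length 17).
length: length 17 ✓
GC clamp: 3' end ACT has 1 G/C, need ≥2 ✗
Tm: Tm = 64.9 + 41·(8 − 16.4)/17 = 44.6°C ✓

Fails: GC clamp.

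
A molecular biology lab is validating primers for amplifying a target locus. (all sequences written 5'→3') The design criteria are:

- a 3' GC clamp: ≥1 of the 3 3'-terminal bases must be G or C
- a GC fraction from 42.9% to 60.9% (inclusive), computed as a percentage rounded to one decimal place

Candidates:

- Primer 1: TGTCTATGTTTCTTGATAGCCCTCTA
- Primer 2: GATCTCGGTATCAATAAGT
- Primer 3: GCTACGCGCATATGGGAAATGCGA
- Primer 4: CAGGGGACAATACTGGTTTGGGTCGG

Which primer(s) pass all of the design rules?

Primer 1 (26 nt, A=4 T=12 G=4 C=6): 3' end CTA has 1 G/C ✓; GC 10/26 = 38.5%, outside 42.9–60.9% ✗ — fails.
Primer 2 (19 nt, A=6 T=6 G=4 C=3): 3' end AGT has 1 G/C ✓; GC 7/19 = 36.8%, outside 42.9–60.9% ✗ — fails.
Primer 3 (24 nt, A=7 T=4 G=8 C=5): 3' end CGA has 2 G/C ✓; GC 13/24 = 54.2% ✓ — passes.
Primer 4 (26 nt, A=5 T=6 G=11 C=4): 3' end CGG has 3 G/C ✓; GC 15/26 = 57.7% ✓ — passes.

Primer 3 and Primer 4.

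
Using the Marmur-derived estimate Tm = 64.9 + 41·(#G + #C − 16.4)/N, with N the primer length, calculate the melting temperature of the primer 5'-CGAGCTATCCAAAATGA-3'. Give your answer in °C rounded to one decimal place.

42.2°C

Base counts: A=7, T=3, G=3, C=4; G+C = 7, N = 17.
Tm = 64.9 + 41·(7 − 16.4)/17 = 64.9 + -385.40/17 = 42.2°C.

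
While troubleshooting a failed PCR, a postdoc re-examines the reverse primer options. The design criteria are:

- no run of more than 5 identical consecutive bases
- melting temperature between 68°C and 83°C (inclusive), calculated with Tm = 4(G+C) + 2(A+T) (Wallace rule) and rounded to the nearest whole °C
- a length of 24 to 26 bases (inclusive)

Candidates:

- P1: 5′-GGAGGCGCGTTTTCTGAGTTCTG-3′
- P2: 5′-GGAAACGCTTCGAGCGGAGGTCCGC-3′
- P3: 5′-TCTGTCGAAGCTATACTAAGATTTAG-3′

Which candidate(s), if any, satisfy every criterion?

P3 only.

P1 (23 nt, A=2 T=8 G=9 C=4): longest run = 4 ✓; Tm = 2·10 + 4·13 = 72°C ✓; length 23, outside 24–26 ✗ — fails.
P2 (25 nt, A=5 T=3 G=10 C=7): longest run = 3 ✓; Tm = 2·8 + 4·17 = 84°C, outside 68–83°C ✗; length 25 ✓ — fails.
P3 (26 nt, A=8 T=9 G=5 C=4): longest run = 3 ✓; Tm = 2·17 + 4·9 = 70°C ✓; length 26 ✓ — passes.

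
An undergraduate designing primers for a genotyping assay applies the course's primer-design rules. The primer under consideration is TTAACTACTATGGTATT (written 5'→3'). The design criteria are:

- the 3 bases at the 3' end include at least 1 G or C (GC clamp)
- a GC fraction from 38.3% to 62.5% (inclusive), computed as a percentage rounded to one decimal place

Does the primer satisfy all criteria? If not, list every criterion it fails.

Fails: GC clamp, GC content.

Base counts: A=5, T=8, G=2, C=2 (length 17).
GC clamp: 3' end ATT has 0 G/C, need ≥1 ✗
GC content: GC 4/17 = 23.5%, outside 38.3–62.5% ✗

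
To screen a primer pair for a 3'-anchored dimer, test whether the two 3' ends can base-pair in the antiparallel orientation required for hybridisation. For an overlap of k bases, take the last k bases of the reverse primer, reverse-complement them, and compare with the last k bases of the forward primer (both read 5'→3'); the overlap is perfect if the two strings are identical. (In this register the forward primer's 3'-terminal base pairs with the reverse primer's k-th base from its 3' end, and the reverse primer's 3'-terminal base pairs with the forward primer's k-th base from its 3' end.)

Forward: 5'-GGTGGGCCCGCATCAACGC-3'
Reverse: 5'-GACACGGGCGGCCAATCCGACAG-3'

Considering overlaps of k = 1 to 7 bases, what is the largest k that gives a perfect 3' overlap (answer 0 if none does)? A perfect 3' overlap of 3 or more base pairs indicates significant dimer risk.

Last 7 bases (5'→3') — forward …TCAACGC, reverse …CCGACAG.
Reverse complement of the reverse primer's last 7 bases: CTGTCGG; its first k bases are the reverse complement of the reverse primer's last k bases, so a perfect k-base overlap needs the forward primer's last k bases to equal them.
Comparing (forward last k vs required): k=1: C vs C ✓; k=2: GC vs CT ✗; k=3: CGC vs CTG ✗; k=4: ACGC vs CTGT ✗; k=5: AACGC vs CTGTC ✗; k=6: CAACGC vs CTGTCG ✗; k=7: TCAACGC vs CTGTCGG ✗.
Only k = 1 is perfect, so the longest perfect 3' overlap is 1.

Longest perfect overlap: 1 complementary base pair; below the dimer-risk threshold (threshold 3).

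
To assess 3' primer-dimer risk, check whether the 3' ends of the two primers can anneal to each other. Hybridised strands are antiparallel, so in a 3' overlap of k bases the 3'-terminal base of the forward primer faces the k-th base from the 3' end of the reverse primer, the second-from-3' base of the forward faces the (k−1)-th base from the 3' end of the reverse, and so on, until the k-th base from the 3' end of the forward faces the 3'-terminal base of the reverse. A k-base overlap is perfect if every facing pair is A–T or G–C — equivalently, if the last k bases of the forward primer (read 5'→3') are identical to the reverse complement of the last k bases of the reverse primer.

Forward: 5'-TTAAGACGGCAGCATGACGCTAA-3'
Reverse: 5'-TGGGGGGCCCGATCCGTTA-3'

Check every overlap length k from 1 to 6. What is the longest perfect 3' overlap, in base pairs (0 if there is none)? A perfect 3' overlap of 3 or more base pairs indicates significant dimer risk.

Longest perfect overlap: 3 complementary base pairs; significant dimer risk (threshold 3).

Last 6 bases (5'→3') — forward …CGCTAA, reverse …CCGTTA.
Reverse complement of the reverse primer's last 6 bases: TAACGG; its first k bases are the reverse complement of the reverse primer's last k bases, so a perfect k-base overlap needs the forward primer's last k bases to equal them.
Comparing (forward last k vs required): k=1: A vs T ✗; k=2: AA vs TA ✗; k=3: TAA vs TAA ✓; k=4: CTAA vs TAAC ✗; k=5: GCTAA vs TAACG ✗; k=6: CGCTAA vs TAACGG ✗.
Only k = 3 is perfect, so the longest perfect 3' overlap is 3.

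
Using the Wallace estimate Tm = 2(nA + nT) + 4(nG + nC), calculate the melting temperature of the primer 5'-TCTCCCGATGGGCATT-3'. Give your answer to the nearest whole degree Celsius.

Base counts: A=2, T=5, G=4, C=5 (length 16).
Tm = 2·(2+5) + 4·(4+5) = 2·7 + 4·9 = 14 + 36 = 50°C.

50°C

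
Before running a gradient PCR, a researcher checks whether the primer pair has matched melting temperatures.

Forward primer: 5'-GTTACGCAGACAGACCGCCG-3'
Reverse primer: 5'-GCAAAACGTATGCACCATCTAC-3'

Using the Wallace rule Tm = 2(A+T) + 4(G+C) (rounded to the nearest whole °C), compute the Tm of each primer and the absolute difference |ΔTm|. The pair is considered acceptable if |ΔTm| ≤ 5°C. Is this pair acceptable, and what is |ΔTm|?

|ΔTm| = 2°C; the pair is acceptable.

Forward: A=5 T=2 G=6 C=7 → Tm = 2·7 + 4·13 = 66°C.
Reverse: A=8 T=4 G=3 C=7 → Tm = 2·12 + 4·10 = 64°C.
|ΔTm| = |66 − 64| = 2°C, ≤ 5°C.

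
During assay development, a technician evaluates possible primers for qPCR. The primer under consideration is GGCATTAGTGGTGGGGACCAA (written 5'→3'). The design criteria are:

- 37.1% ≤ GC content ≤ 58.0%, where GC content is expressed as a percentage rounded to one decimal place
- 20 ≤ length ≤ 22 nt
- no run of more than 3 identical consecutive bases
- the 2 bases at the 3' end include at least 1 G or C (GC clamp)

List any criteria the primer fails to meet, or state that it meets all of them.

Base counts: A=5, T=4, G=9, C=3 (length 21).
GC content: GC 12/21 = 57.1% ✓
length: length 21 ✓
homopolymer run: longest run = 4, exceeds 3 ✗
GC clamp: 3' end AA has 0 G/C, need ≥1 ✗

Fails: homopolymer run, GC clamp.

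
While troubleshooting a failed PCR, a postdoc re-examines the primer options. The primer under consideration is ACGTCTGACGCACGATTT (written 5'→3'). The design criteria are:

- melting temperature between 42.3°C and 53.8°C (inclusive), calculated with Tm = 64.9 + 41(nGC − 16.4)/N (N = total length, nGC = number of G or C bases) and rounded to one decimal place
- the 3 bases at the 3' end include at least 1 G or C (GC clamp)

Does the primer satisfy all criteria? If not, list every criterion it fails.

Base counts: A=4, T=5, G=4, C=5 (length 18).
Tm: Tm = 64.9 + 41·(9 − 16.4)/18 = 48.0°C ✓
GC clamp: 3' end TTT has 0 G/C, need ≥1 ✗

Fails: GC clamp.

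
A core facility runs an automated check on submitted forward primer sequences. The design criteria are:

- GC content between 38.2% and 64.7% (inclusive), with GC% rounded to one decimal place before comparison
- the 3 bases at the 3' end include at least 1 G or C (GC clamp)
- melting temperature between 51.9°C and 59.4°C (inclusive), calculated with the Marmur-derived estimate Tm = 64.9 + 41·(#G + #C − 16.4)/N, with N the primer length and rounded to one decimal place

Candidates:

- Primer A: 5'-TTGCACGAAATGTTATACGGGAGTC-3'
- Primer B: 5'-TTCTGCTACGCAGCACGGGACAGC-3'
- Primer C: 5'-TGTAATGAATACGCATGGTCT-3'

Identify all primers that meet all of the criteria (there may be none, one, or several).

Primer A (25 nt, A=7 T=7 G=7 C=4): GC 11/25 = 44.0% ✓; 3' end GTC has 2 G/C ✓; Tm = 64.9 + 41·(11 − 16.4)/25 = 56.0°C ✓ — passes.
Primer B (24 nt, A=5 T=4 G=7 C=8): GC 15/24 = 62.5% ✓; 3' end AGC has 2 G/C ✓; Tm = 64.9 + 41·(15 − 16.4)/24 = 62.5°C, outside 51.9–59.4°C ✗ — fails.
Primer C (21 nt, A=6 T=7 G=5 C=3): GC 8/21 = 38.1%, outside 38.2–64.7% ✗; 3' end TCT has 1 G/C ✓; Tm = 64.9 + 41·(8 − 16.4)/21 = 48.5°C, outside 51.9–59.4°C ✗ — fails.

Primer A only.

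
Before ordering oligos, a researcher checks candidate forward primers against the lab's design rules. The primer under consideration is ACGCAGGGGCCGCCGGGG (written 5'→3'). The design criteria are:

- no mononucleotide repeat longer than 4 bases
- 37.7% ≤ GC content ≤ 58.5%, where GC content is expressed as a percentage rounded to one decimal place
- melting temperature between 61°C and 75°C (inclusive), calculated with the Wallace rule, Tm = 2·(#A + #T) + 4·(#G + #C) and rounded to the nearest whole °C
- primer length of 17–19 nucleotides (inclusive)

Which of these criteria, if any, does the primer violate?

Base counts: A=2, T=0, G=10, C=6 (length 18).
homopolymer run: longest run = 4 ✓
GC content: GC 16/18 = 88.9%, outside 37.7–58.5% ✗
Tm: Tm = 2·2 + 4·16 = 68°C ✓
length: length 18 ✓

Fails: GC content.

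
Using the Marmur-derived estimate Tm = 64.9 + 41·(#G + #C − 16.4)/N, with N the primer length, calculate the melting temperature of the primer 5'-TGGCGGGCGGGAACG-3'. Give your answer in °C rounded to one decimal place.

52.9°C

Base counts: A=2, T=1, G=9, C=3; G+C = 12, N = 15.
Tm = 64.9 + 41·(12 − 16.4)/15 = 64.9 + -180.40/15 = 52.9°C.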